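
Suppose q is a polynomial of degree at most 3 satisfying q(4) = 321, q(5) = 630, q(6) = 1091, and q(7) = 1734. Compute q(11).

6726

Forward differences of the values at u = 4, 5, 6, 7:
  q  : 321  630  1091  1734
  Δ  : 309  461  643
  Δ^2: 152  182
  Δ^3: 30
The third differences are constant, confirming degree 3.
Interpolating (Newton forward form) and evaluating at u = 11 gives q(11) = 6726.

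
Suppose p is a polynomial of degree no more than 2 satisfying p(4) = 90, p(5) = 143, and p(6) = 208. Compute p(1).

3

Forward differences of the values at x = 4, 5, 6:
  p  : 90  143  208
  Δ  : 53  65
  Δ^2: 12
The second differences are constant, confirming degree 2.
Interpolating (Newton forward form) and evaluating at x = 1 gives p(1) = 3.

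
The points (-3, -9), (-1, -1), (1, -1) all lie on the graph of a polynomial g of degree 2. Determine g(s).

g(s) = -s^2

Using the Lagrange interpolation formula with nodes -3, -1, 1:
  L_0(s) = (s + 1)(s - 1) / 8
  L_1(s) = (s + 3)(s - 1) / -4
  L_2(s) = (s + 3)(s + 1) / 8
Then g(s) = -9·L_0(s) - 1·L_1(s) - 1·L_2(s).
Expanding and collecting terms gives g(s) = -s^2.
Check: g(1) = -1. ✓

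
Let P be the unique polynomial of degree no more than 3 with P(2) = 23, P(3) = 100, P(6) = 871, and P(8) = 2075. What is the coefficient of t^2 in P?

Write P(t) = at^3 + bt^2 + ct + d. Substituting each data point gives a linear system:
  8a + 4b + 2c + d = 23
  27a + 9b + 3c + d = 100
  216a + 36b + 6c + d = 871
  512a + 64b + 8c + d = 2075
Solving the system yields a = 4, b = 1, c = -4, d = -5.
So P(t) = 4t^3 + t^2 - 4t - 5.
The coefficient of t^2 is 1.

1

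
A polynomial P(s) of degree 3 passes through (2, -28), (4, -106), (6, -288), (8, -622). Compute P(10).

-1156

Forward differences of the values at s = 2, 4, 6, 8:
  P  : -28  -106  -288  -622
  Δ  : -78  -182  -334
  Δ^2: -104  -152
  Δ^3: -48
The third differences are constant, confirming degree 3.
Interpolating (Newton forward form) and evaluating at s = 10 gives P(10) = -1156.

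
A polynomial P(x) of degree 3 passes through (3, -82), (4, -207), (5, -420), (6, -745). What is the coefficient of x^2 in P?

4

Write P(x) = ax^3 + bx^2 + cx + d. Substituting each data point gives a linear system:
  27a + 9b + 3c + d = -82
  64a + 16b + 4c + d = -207
  125a + 25b + 5c + d = -420
  216a + 36b + 6c + d = -745
Solving the system yields a = -4, b = 4, c = -5, d = 5.
So P(x) = -4x^3 + 4x^2 - 5x + 5.
The coefficient of x^2 is 4.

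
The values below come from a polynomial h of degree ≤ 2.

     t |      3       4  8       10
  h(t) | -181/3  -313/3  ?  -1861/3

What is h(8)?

-1201/3

The 3 known points determine the degree-2 polynomial uniquely.
Write h(t) = at^2 + bt + c. Substituting each data point gives a linear system:
  9a + 3b + c = -181/3
  16a + 4b + c = -313/3
  100a + 10b + c = -1861/3
Solving the system yields a = -6, b = -2, c = -1/3.
So h(t) = -6t^2 - 2t - 1/3.
Then h(8) = -1201/3.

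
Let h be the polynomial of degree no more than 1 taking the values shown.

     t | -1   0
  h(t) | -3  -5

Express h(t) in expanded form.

h(t) = -2t - 5

Write h(t) = at + b. Substituting each data point gives a linear system:
  -a + b = -3
  b = -5
Solving the system yields a = -2, b = -5.
So h(t) = -2t - 5.
Check: h(0) = -5. ✓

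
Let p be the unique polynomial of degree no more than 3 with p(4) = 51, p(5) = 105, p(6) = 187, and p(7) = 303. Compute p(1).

Using the Lagrange interpolation formula with nodes 4, 5, 6, 7:
  L_0(s) = (s - 5)(s - 6)(s - 7) / -6
  L_1(s) = (s - 4)(s - 6)(s - 7) / 2
  L_2(s) = (s - 4)(s - 5)(s - 7) / -2
  L_3(s) = (s - 4)(s - 5)(s - 6) / 6
Then p(s) = 51·L_0(s) + 105·L_1(s) + 187·L_2(s) + 303·L_3(s).
Expanding and collecting terms gives p(s) = s^3 - s^2 + 2s - 5.
Evaluating at s = 1: p(1) = -3.

-3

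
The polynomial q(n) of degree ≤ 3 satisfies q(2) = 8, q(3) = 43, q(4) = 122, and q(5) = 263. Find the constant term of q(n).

-2

Write q(n) = an^3 + bn^2 + cn + d. Substituting each data point gives a linear system:
  8a + 4b + 2c + d = 8
  27a + 9b + 3c + d = 43
  64a + 16b + 4c + d = 122
  125a + 25b + 5c + d = 263
Solving the system yields a = 3, b = -5, c = 3, d = -2.
So q(n) = 3n^3 - 5n^2 + 3n - 2.
The constant term is -2.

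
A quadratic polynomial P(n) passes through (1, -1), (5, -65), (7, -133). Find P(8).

-176

Using the Lagrange interpolation formula with nodes 1, 5, 7:
  L_0(n) = (n - 5)(n - 7) / 24
  L_1(n) = (n - 1)(n - 7) / -8
  L_2(n) = (n - 1)(n - 5) / 12
Then P(n) = -1·L_0(n) - 65·L_1(n) - 133·L_2(n).
Expanding and collecting terms gives P(n) = -3n² + 2n.
Evaluating at n = 8: P(8) = -176.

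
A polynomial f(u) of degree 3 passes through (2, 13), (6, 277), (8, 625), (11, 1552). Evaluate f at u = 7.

Write f(u) = au^3 + bu^2 + cu + d. Substituting each data point gives a linear system:
  8a + 4b + 2c + d = 13
  216a + 36b + 6c + d = 277
  512a + 64b + 8c + d = 625
  1331a + 121b + 11c + d = 1552
Solving the system yields a = 1, b = 2, c = -2, d = 1.
So f(u) = u^3 + 2u^2 - 2u + 1.
Then f(7) = 428.

428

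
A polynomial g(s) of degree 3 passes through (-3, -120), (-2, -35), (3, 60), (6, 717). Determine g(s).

Using the Lagrange interpolation formula with nodes -3, -2, 3, 6:
  L_0(s) = (s + 2)(s - 3)(s - 6) / -54
  L_1(s) = (s + 3)(s - 3)(s - 6) / 40
  L_2(s) = (s + 3)(s + 2)(s - 6) / -90
  L_3(s) = (s + 3)(s + 2)(s - 3) / 216
Then g(s) = -120·L_0(s) - 35·L_1(s) + 60·L_2(s) + 717·L_3(s).
Expanding and collecting terms gives g(s) = 4s^3 - 3s^2 - 6s - 3.
Check: g(-2) = -35. ✓

g(s) = 4s^3 - 3s^2 - 6s - 3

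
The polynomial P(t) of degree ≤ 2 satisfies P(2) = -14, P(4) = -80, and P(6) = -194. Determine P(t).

P(t) = -6t^2 + 3t + 4

Write P(t) = at^2 + bt + c. Substituting each data point gives a linear system:
  4a + 2b + c = -14
  16a + 4b + c = -80
  36a + 6b + c = -194
Solving the system yields a = -6, b = 3, c = 4.
So P(t) = -6t^2 + 3t + 4.
Check: P(2) = -14. ✓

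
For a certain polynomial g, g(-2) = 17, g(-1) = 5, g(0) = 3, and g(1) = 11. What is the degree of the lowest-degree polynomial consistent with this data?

Forward differences of the values at t = -2, -1, 0, 1:
  g  : 17  5  3  11
  Δ  : -12  -2  8
  Δ^2: 10  10
  Δ^3: 0
The second differences are constant (10) and nonzero, while all higher differences vanish, so the minimal degree is 2.

2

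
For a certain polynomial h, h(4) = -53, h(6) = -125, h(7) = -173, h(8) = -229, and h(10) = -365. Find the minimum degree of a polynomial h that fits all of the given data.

2

Divided differences on the nodes 4, 6, 7, 8, 10:
  order 0: -53  -125  -173  -229  -365
  order 1: -36  -48  -56  -68
  order 2: -4  -4  -4
  order 3: 0  0
  order 4: 0
The order-2 divided differences are all -4 (nonzero) and every higher order vanishes, so the data lies on a polynomial of degree exactly 2.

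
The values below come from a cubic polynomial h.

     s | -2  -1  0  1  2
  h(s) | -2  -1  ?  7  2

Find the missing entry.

The 4 known points determine the degree-3 polynomial uniquely.
Write h(s) = as^3 + bs^2 + cs + d. Substituting each data point gives a linear system:
  -8a + 4b - 2c + d = -2
  -a + b - c + d = -1
  a + b + c + d = 7
  8a + 4b + 2c + d = 2
Solving the system yields a = -1, b = -1, c = 5, d = 4.
So h(s) = -s^3 - s^2 + 5s + 4.
Then h(0) = 4.

4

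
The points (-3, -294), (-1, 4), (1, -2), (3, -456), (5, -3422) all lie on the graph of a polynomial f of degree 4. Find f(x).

Write f(x) = ax^4 + bx^3 + cx^2 + dx + e. Substituting each data point gives a linear system:
  81a - 27b + 9c - 3d + e = -294
  a - b + c - d + e = 4
  a + b + c + d + e = -2
  81a + 27b + 9c + 3d + e = -456
  625a + 125b + 25c + 5d + e = -3422
Solving the system yields a = -5, b = -3, c = 3, d = 0, e = 3.
So f(x) = -5x⁴ - 3x³ + 3x² + 3.
Check: f(1) = -2. ✓

f(x) = -5x^4 - 3x^3 + 3x^2 + 3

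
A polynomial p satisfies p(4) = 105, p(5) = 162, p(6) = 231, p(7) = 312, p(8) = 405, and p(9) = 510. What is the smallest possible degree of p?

Forward differences of the values at x = 4, 5, 6, 7, 8, 9:
  p  : 105  162  231  312  405  510
  Δ  : 57  69  81  93  105
  Δ^2: 12  12  12  12
  Δ^3: 0  0  0
  Δ^4: 0  0
  Δ^5: 0
The second differences are constant (12) and nonzero, while all higher differences vanish, so the minimal degree is 2.

2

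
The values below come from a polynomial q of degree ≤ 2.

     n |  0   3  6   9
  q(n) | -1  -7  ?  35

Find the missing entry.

The 3 known points determine the degree-2 polynomial uniquely.
Write q(n) = an^2 + bn + c. Substituting each data point gives a linear system:
  c = -1
  9a + 3b + c = -7
  81a + 9b + c = 35
Solving the system yields a = 1, b = -5, c = -1.
So q(n) = n² - 5n - 1.
Then q(6) = 5.

5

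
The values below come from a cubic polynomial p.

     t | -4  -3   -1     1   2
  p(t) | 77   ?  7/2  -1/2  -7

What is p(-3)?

The 4 known points determine the degree-3 polynomial uniquely.
Write p(t) = at^3 + bt^2 + ct + d. Substituting each data point gives a linear system:
  -64a + 16b - 4c + d = 77
  -a + b - c + d = 7/2
  a + b + c + d = -1/2
  8a + 4b + 2c + d = -7
Solving the system yields a = -1, b = 1/2, c = -1, d = 1.
So p(t) = -t³ + (1/2)t² - t + 1.
Then p(-3) = 71/2.

71/2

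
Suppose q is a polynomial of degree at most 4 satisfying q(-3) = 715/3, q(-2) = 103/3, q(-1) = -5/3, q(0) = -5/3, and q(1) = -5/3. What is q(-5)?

Using the Lagrange interpolation formula with nodes -3, -2, -1, 0, 1:
  L_0(u) = (u + 2)(u + 1)u(u - 1) / 24
  L_1(u) = (u + 3)(u + 1)u(u - 1) / -6
  L_2(u) = (u + 3)(u + 2)u(u - 1) / 4
  L_3(u) = (u + 3)(u + 2)(u + 1)(u - 1) / -6
  L_4(u) = (u + 3)(u + 2)(u + 1)u / 24
Then q(u) = 715/3·L_0(u) + 103/3·L_1(u) - 5/3·L_2(u) - 5/3·L_3(u) - 5/3·L_4(u).
Expanding and collecting terms gives q(u) = 4u^4 + 2u^3 - 4u^2 - 2u - 5/3.
Evaluating at u = -5: q(-5) = 6475/3.

6475/3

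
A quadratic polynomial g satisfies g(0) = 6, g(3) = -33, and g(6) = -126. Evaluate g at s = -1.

Using the Lagrange interpolation formula with nodes 0, 3, 6:
  L_0(s) = (s - 3)(s - 6) / 18
  L_1(s) = s(s - 6) / -9
  L_2(s) = s(s - 3) / 18
Then g(s) = 6·L_0(s) - 33·L_1(s) - 126·L_2(s).
Expanding and collecting terms gives g(s) = -3s^2 - 4s + 6.
Evaluating at s = -1: g(-1) = 7.

7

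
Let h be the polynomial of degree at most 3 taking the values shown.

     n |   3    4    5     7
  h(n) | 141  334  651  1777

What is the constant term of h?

Write h(n) = an^3 + bn^2 + cn + d. Substituting each data point gives a linear system:
  27a + 9b + 3c + d = 141
  64a + 16b + 4c + d = 334
  125a + 25b + 5c + d = 651
  343a + 49b + 7c + d = 1777
Solving the system yields a = 5, b = 2, c = -6, d = 6.
So h(n) = 5n^3 + 2n^2 - 6n + 6.
The constant term is 6.

6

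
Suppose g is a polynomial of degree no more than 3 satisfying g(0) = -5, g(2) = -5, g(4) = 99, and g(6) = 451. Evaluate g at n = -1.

-11

Using the Lagrange interpolation formula with nodes 0, 2, 4, 6:
  L_0(n) = (n - 2)(n - 4)(n - 6) / -48
  L_1(n) = n(n - 4)(n - 6) / 16
  L_2(n) = n(n - 2)(n - 6) / -16
  L_3(n) = n(n - 2)(n - 4) / 48
Then g(n) = -5·L_0(n) - 5·L_1(n) + 99·L_2(n) + 451·L_3(n).
Expanding and collecting terms gives g(n) = 3n³ - 5n² - 2n - 5.
Evaluating at n = -1: g(-1) = -11.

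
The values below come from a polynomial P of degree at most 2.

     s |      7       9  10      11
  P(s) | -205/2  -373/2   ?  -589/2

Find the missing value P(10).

-475/2

The 3 known points determine the degree-2 polynomial uniquely.
Write P(s) = as^2 + bs + c. Substituting each data point gives a linear system:
  49a + 7b + c = -205/2
  81a + 9b + c = -373/2
  121a + 11b + c = -589/2
Solving the system yields a = -3, b = 6, c = 5/2.
So P(s) = -3s^2 + 6s + 5/2.
Then P(10) = -475/2.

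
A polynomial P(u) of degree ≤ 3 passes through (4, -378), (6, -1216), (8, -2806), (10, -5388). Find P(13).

-11646

Forward differences of the values at u = 4, 6, 8, 10:
  P  : -378  -1216  -2806  -5388
  Δ  : -838  -1590  -2582
  Δ^2: -752  -992
  Δ^3: -240
The third differences are constant, confirming degree 3.
Interpolating (Newton forward form) and evaluating at u = 13 gives P(13) = -11646.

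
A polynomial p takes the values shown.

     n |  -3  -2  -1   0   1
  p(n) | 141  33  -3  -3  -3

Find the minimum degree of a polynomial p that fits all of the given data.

Forward differences of the values at n = -3, -2, -1, 0, 1:
  p  : 141  33  -3  -3  -3
  Δ  : -108  -36  0  0
  Δ^2: 72  36  0
  Δ^3: -36  -36
  Δ^4: 0
The third differences are constant (-36) and nonzero, while all higher differences vanish, so the minimal degree is 3.

3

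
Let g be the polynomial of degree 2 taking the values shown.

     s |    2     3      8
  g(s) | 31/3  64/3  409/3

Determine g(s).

g(s) = 2s^2 + s + 1/3

Using the Lagrange interpolation formula with nodes 2, 3, 8:
  L_0(s) = (s - 3)(s - 8) / 6
  L_1(s) = (s - 2)(s - 8) / -5
  L_2(s) = (s - 2)(s - 3) / 30
Then g(s) = 31/3·L_0(s) + 64/3·L_1(s) + 409/3·L_2(s).
Expanding and collecting terms gives g(s) = 2s² + s + 1/3.
Check: g(2) = 31/3. ✓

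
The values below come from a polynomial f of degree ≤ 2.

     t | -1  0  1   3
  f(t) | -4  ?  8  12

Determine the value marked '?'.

3

The 3 known points determine the degree-2 polynomial uniquely.
Write f(t) = at^2 + bt + c. Substituting each data point gives a linear system:
  a - b + c = -4
  a + b + c = 8
  9a + 3b + c = 12
Solving the system yields a = -1, b = 6, c = 3.
So f(t) = -t^2 + 6t + 3.
Then f(0) = 3.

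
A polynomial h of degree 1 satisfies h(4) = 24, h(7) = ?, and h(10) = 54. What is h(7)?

On equispaced nodes a degree-1 polynomial has vanishing second forward difference, so
  h(4) - 2·h(7) + h(10) = 0.
Substituting the known values and solving for h(7):
  -2·h(7) = -78
  h(7) = 39.

39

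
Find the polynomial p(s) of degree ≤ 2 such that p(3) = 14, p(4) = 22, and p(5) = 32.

p(s) = s^2 + s + 2

Using the Lagrange interpolation formula with nodes 3, 4, 5:
  L_0(s) = (s - 4)(s - 5) / 2
  L_1(s) = (s - 3)(s - 5) / -1
  L_2(s) = (s - 3)(s - 4) / 2
Then p(s) = 14·L_0(s) + 22·L_1(s) + 32·L_2(s).
Expanding and collecting terms gives p(s) = s^2 + s + 2.
Check: p(3) = 14. ✓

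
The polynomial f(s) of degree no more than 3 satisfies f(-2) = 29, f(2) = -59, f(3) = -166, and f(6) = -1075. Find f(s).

f(s) = -4s^3 - 5s^2 - 6s + 5

Write f(s) = as^3 + bs^2 + cs + d. Substituting each data point gives a linear system:
  -8a + 4b - 2c + d = 29
  8a + 4b + 2c + d = -59
  27a + 9b + 3c + d = -166
  216a + 36b + 6c + d = -1075
Solving the system yields a = -4, b = -5, c = -6, d = 5.
So f(s) = -4s³ - 5s² - 6s + 5.
Check: f(-2) = 29. ✓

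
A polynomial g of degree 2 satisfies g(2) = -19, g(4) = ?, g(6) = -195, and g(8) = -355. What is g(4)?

The 3 known points determine the degree-2 polynomial uniquely.
Write g(n) = an^2 + bn + c. Substituting each data point gives a linear system:
  4a + 2b + c = -19
  36a + 6b + c = -195
  64a + 8b + c = -355
Solving the system yields a = -6, b = 4, c = -3.
So g(n) = -6n^2 + 4n - 3.
Then g(4) = -83.

-83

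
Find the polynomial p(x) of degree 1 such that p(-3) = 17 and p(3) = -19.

Using the Lagrange interpolation formula with nodes -3, 3:
  L_0(x) = (x - 3) / -6
  L_1(x) = (x + 3) / 6
Then p(x) = 17·L_0(x) - 19·L_1(x).
Expanding and collecting terms gives p(x) = -6x - 1.
Check: p(-3) = 17. ✓

p(x) = -6x - 1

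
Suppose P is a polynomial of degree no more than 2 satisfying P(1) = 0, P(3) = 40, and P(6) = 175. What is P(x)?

Write P(x) = ax^2 + bx + c. Substituting each data point gives a linear system:
  a + b + c = 0
  9a + 3b + c = 40
  36a + 6b + c = 175
Solving the system yields a = 5, b = 0, c = -5.
So P(x) = 5x² - 5.
Check: P(6) = 175. ✓

P(x) = 5x^2 - 5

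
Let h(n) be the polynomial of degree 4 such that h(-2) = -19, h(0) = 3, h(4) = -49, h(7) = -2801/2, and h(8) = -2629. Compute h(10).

-7207

Write h(n) = an^4 + bn^3 + cn^2 + dn + e. Substituting each data point gives a linear system:
  16a - 8b + 4c - 2d + e = -19
  e = 3
  256a + 64b + 16c + 4d + e = -49
  2401a + 343b + 49c + 7d + e = -2801/2
  4096a + 512b + 64c + 8d + e = -2629
Solving the system yields a = -1, b = 5/2, c = 3, d = -1, e = 3.
So h(n) = -n⁴ + (5/2)n³ + 3n² - n + 3.
Then h(10) = -7207.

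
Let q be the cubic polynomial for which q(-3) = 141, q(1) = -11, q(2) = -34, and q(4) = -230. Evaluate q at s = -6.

990

Write q(s) = as^3 + bs^2 + cs + d. Substituting each data point gives a linear system:
  -27a + 9b - 3c + d = 141
  a + b + c + d = -11
  8a + 4b + 2c + d = -34
  64a + 16b + 4c + d = -230
Solving the system yields a = -4, b = 3, c = -4, d = -6.
So q(s) = -4s^3 + 3s^2 - 4s - 6.
Then q(-6) = 990.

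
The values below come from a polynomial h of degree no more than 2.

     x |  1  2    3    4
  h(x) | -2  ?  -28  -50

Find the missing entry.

-12

The 3 known points determine the degree-2 polynomial uniquely.
Write h(x) = ax^2 + bx + c. Substituting each data point gives a linear system:
  a + b + c = -2
  9a + 3b + c = -28
  16a + 4b + c = -50
Solving the system yields a = -3, b = -1, c = 2.
So h(x) = -3x^2 - x + 2.
Then h(2) = -12.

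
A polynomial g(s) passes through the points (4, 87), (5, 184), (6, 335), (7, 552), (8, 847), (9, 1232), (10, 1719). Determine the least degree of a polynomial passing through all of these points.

3

Forward differences of the values at s = 4, 5, 6, 7, 8, 9, 10:
  g  : 87  184  335  552  847  1232  1719
  Δ  : 97  151  217  295  385  487
  Δ^2: 54  66  78  90  102
  Δ^3: 12  12  12  12
  Δ^4: 0  0  0
  Δ^5: 0  0
  Δ^6: 0
The third differences are constant (12) and nonzero, while all higher differences vanish, so the minimal degree is 3.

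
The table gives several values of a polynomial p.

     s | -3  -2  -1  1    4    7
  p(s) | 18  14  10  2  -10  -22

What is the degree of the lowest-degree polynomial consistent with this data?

1

Divided differences on the nodes -3, -2, -1, 1, 4, 7:
  order 0: 18  14  10  2  -10  -22
  order 1: -4  -4  -4  -4  -4
  order 2: 0  0  0  0
  order 3: 0  0  0
  order 4: 0  0
  order 5: 0
The order-1 divided differences are all -4 (nonzero) and every higher order vanishes, so the data lies on a polynomial of degree exactly 1.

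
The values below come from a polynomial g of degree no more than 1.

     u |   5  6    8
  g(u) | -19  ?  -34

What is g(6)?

-24

The 2 known points determine the degree-1 polynomial uniquely.
Write g(u) = au + b. Substituting each data point gives a linear system:
  5a + b = -19
  8a + b = -34
Solving the system yields a = -5, b = 6.
So g(u) = -5u + 6.
Then g(6) = -24.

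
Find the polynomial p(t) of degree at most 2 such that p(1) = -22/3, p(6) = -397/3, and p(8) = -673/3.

Write p(t) = at^2 + bt + c. Substituting each data point gives a linear system:
  a + b + c = -22/3
  36a + 6b + c = -397/3
  64a + 8b + c = -673/3
Solving the system yields a = -3, b = -4, c = -1/3.
So p(t) = -3t² - 4t - 1/3.
Check: p(8) = -673/3. ✓

p(t) = -3t^2 - 4t - 1/3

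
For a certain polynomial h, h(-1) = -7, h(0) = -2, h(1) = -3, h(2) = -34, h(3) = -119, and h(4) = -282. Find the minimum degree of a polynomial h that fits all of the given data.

3

Forward differences of the values at s = -1, 0, 1, 2, 3, 4:
  h  : -7  -2  -3  -34  -119  -282
  Δ  : 5  -1  -31  -85  -163
  Δ^2: -6  -30  -54  -78
  Δ^3: -24  -24  -24
  Δ^4: 0  0
  Δ^5: 0
The third differences are constant (-24) and nonzero, while all higher differences vanish, so the minimal degree is 3.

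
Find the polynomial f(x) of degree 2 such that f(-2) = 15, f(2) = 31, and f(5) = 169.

f(x) = 6x^2 + 4x - 1

Write f(x) = ax^2 + bx + c. Substituting each data point gives a linear system:
  4a - 2b + c = 15
  4a + 2b + c = 31
  25a + 5b + c = 169
Solving the system yields a = 6, b = 4, c = -1.
So f(x) = 6x² + 4x - 1.
Check: f(2) = 31. ✓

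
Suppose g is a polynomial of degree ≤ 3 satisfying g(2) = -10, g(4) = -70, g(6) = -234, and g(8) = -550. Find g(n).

Write g(n) = an^3 + bn^2 + cn + d. Substituting each data point gives a linear system:
  8a + 4b + 2c + d = -10
  64a + 16b + 4c + d = -70
  216a + 36b + 6c + d = -234
  512a + 64b + 8c + d = -550
Solving the system yields a = -1, b = -1, c = 4, d = -6.
So g(n) = -n^3 - n^2 + 4n - 6.
Check: g(6) = -234. ✓

g(n) = -n^3 - n^2 + 4n - 6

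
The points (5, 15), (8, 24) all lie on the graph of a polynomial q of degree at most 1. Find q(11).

33

Write q(t) = at + b. Substituting each data point gives a linear system:
  5a + b = 15
  8a + b = 24
Solving the system yields a = 3, b = 0.
So q(t) = 3t.
Then q(11) = 33.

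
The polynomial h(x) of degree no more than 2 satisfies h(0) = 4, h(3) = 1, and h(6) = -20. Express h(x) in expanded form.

h(x) = -x^2 + 2x + 4

Using the Lagrange interpolation formula with nodes 0, 3, 6:
  L_0(x) = (x - 3)(x - 6) / 18
  L_1(x) = x(x - 6) / -9
  L_2(x) = x(x - 3) / 18
Then h(x) = 4·L_0(x) + 1·L_1(x) - 20·L_2(x).
Expanding and collecting terms gives h(x) = -x^2 + 2x + 4.
Check: h(6) = -20. ✓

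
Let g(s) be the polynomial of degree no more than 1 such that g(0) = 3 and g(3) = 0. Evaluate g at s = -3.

6

Using the Lagrange interpolation formula with nodes 0, 3:
  L_0(s) = (s - 3) / -3
  L_1(s) = s / 3
Then g(s) = 3·L_0(s) + 0·L_1(s).
Expanding and collecting terms gives g(s) = -s + 3.
Evaluating at s = -3: g(-3) = 6.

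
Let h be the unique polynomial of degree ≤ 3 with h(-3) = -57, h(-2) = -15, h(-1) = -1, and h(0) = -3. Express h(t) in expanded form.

h(t) = 2t^3 - 2t^2 - 6t - 3

Write h(t) = at^3 + bt^2 + ct + d. Substituting each data point gives a linear system:
  -27a + 9b - 3c + d = -57
  -8a + 4b - 2c + d = -15
  -a + b - c + d = -1
  d = -3
Solving the system yields a = 2, b = -2, c = -6, d = -3.
So h(t) = 2t^3 - 2t^2 - 6t - 3.
Check: h(-2) = -15. ✓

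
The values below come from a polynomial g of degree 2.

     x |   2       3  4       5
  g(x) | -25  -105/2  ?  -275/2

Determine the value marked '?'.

-90

The 3 known points determine the degree-2 polynomial uniquely.
Write g(x) = ax^2 + bx + c. Substituting each data point gives a linear system:
  4a + 2b + c = -25
  9a + 3b + c = -105/2
  25a + 5b + c = -275/2
Solving the system yields a = -5, b = -5/2, c = 0.
So g(x) = -5x² - (5/2)x.
Then g(4) = -90.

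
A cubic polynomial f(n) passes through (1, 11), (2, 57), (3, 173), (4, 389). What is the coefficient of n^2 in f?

5

Write f(n) = an^3 + bn^2 + cn + d. Substituting each data point gives a linear system:
  a + b + c + d = 11
  8a + 4b + 2c + d = 57
  27a + 9b + 3c + d = 173
  64a + 16b + 4c + d = 389
Solving the system yields a = 5, b = 5, c = -4, d = 5.
So f(n) = 5n^3 + 5n^2 - 4n + 5.
The coefficient of n^2 is 5.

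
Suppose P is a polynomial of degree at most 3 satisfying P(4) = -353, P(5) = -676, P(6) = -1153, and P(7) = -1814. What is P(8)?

Using the Lagrange interpolation formula with nodes 4, 5, 6, 7:
  L_0(t) = (t - 5)(t - 6)(t - 7) / -6
  L_1(t) = (t - 4)(t - 6)(t - 7) / 2
  L_2(t) = (t - 4)(t - 5)(t - 7) / -2
  L_3(t) = (t - 4)(t - 5)(t - 6) / 6
Then P(t) = -353·L_0(t) - 676·L_1(t) - 1153·L_2(t) - 1814·L_3(t).
Expanding and collecting terms gives P(t) = -5t^3 - 2t^2 - 1.
Evaluating at t = 8: P(8) = -2689.

-2689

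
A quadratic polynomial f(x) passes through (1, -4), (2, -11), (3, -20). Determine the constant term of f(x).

1

Write f(x) = ax^2 + bx + c. Substituting each data point gives a linear system:
  a + b + c = -4
  4a + 2b + c = -11
  9a + 3b + c = -20
Solving the system yields a = -1, b = -4, c = 1.
So f(x) = -x^2 - 4x + 1.
The constant term is 1.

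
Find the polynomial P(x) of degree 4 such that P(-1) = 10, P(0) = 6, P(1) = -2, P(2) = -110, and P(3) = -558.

P(x) = -6x^4 - 4x^3 + 4x^2 - 2x + 6

Write P(x) = ax^4 + bx^3 + cx^2 + dx + e. Substituting each data point gives a linear system:
  a - b + c - d + e = 10
  e = 6
  a + b + c + d + e = -2
  16a + 8b + 4c + 2d + e = -110
  81a + 27b + 9c + 3d + e = -558
Solving the system yields a = -6, b = -4, c = 4, d = -2, e = 6.
So P(x) = -6x^4 - 4x^3 + 4x^2 - 2x + 6.
Check: P(2) = -110. ✓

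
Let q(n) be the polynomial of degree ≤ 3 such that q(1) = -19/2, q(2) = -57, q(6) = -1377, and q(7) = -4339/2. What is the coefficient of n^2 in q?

Write q(n) = an^3 + bn^2 + cn + d. Substituting each data point gives a linear system:
  a + b + c + d = -19/2
  8a + 4b + 2c + d = -57
  216a + 36b + 6c + d = -1377
  343a + 49b + 7c + d = -4339/2
Solving the system yields a = -6, b = -5/2, c = 2, d = -3.
So q(n) = -6n^3 - (5/2)n^2 + 2n - 3.
The coefficient of n^2 is -5/2.

-5/2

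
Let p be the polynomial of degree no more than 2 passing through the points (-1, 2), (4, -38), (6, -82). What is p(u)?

p(u) = -2u^2 - 2u + 2

Using the Lagrange interpolation formula with nodes -1, 4, 6:
  L_0(u) = (u - 4)(u - 6) / 35
  L_1(u) = (u + 1)(u - 6) / -10
  L_2(u) = (u + 1)(u - 4) / 14
Then p(u) = 2·L_0(u) - 38·L_1(u) - 82·L_2(u).
Expanding and collecting terms gives p(u) = -2u² - 2u + 2.
Check: p(4) = -38. ✓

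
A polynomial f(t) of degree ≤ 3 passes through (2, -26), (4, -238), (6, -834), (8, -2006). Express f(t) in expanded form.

f(t) = -4t^3 + 6t - 6

Using the Lagrange interpolation formula with nodes 2, 4, 6, 8:
  L_0(t) = (t - 4)(t - 6)(t - 8) / -48
  L_1(t) = (t - 2)(t - 6)(t - 8) / 16
  L_2(t) = (t - 2)(t - 4)(t - 8) / -16
  L_3(t) = (t - 2)(t - 4)(t - 6) / 48
Then f(t) = -26·L_0(t) - 238·L_1(t) - 834·L_2(t) - 2006·L_3(t).
Expanding and collecting terms gives f(t) = -4t³ + 6t - 6.
Check: f(6) = -834. ✓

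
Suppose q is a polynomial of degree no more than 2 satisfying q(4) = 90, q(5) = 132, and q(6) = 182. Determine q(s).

Using the Lagrange interpolation formula with nodes 4, 5, 6:
  L_0(s) = (s - 5)(s - 6) / 2
  L_1(s) = (s - 4)(s - 6) / -1
  L_2(s) = (s - 4)(s - 5) / 2
Then q(s) = 90·L_0(s) + 132·L_1(s) + 182·L_2(s).
Expanding and collecting terms gives q(s) = 4s^2 + 6s + 2.
Check: q(5) = 132. ✓

q(s) = 4s^2 + 6s + 2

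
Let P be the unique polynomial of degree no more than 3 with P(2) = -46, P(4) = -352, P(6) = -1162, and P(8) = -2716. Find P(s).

Using the Lagrange interpolation formula with nodes 2, 4, 6, 8:
  L_0(s) = (s - 4)(s - 6)(s - 8) / -48
  L_1(s) = (s - 2)(s - 6)(s - 8) / 16
  L_2(s) = (s - 2)(s - 4)(s - 8) / -16
  L_3(s) = (s - 2)(s - 4)(s - 6) / 48
Then P(s) = -46·L_0(s) - 352·L_1(s) - 1162·L_2(s) - 2716·L_3(s).
Expanding and collecting terms gives P(s) = -5s^3 - 3s^2 + 5s - 4.
Check: P(4) = -352. ✓

P(s) = -5s^3 - 3s^2 + 5s - 4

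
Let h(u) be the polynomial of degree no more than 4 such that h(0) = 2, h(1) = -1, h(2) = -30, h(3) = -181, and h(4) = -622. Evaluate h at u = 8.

Forward differences of the values at u = 0, 1, 2, 3, 4:
  h  : 2  -1  -30  -181  -622
  Δ  : -3  -29  -151  -441
  Δ^2: -26  -122  -290
  Δ^3: -96  -168
  Δ^4: -72
The fourth differences are constant, confirming degree 4.
Interpolating (Newton forward form) and evaluating at u = 8 gives h(8) = -11166.

-11166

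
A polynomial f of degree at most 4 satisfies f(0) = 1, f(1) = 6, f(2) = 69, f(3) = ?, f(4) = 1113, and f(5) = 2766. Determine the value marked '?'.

346

The 5 known points determine the degree-4 polynomial uniquely.
Write f(x) = ax^4 + bx^3 + cx^2 + dx + e. Substituting each data point gives a linear system:
  e = 1
  a + b + c + d + e = 6
  16a + 8b + 4c + 2d + e = 69
  256a + 64b + 16c + 4d + e = 1113
  625a + 125b + 25c + 5d + e = 2766
Solving the system yields a = 5, b = -4, c = 6, d = -2, e = 1.
So f(x) = 5x⁴ - 4x³ + 6x² - 2x + 1.
Then f(3) = 346.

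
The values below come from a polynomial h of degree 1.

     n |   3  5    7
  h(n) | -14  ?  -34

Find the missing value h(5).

-24

The 2 known points determine the degree-1 polynomial uniquely.
Write h(n) = an + b. Substituting each data point gives a linear system:
  3a + b = -14
  7a + b = -34
Solving the system yields a = -5, b = 1.
So h(n) = -5n + 1.
Then h(5) = -24.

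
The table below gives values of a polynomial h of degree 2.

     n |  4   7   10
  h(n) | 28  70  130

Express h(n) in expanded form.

Using the Lagrange interpolation formula with nodes 4, 7, 10:
  L_0(n) = (n - 7)(n - 10) / 18
  L_1(n) = (n - 4)(n - 10) / -9
  L_2(n) = (n - 4)(n - 7) / 18
Then h(n) = 28·L_0(n) + 70·L_1(n) + 130·L_2(n).
Expanding and collecting terms gives h(n) = n^2 + 3n.
Check: h(7) = 70. ✓

h(n) = n^2 + 3n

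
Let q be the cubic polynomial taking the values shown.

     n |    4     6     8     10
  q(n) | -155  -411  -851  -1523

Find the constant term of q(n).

Write q(n) = an^3 + bn^2 + cn + d. Substituting each data point gives a linear system:
  64a + 16b + 4c + d = -155
  216a + 36b + 6c + d = -411
  512a + 64b + 8c + d = -851
  1000a + 100b + 10c + d = -1523
Solving the system yields a = -1, b = -5, c = -2, d = -3.
So q(n) = -n³ - 5n² - 2n - 3.
The constant term is -3.

-3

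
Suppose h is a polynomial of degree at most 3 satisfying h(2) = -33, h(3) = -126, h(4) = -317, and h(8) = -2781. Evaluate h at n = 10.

-5537

Using the Lagrange interpolation formula with nodes 2, 3, 4, 8:
  L_0(n) = (n - 3)(n - 4)(n - 8) / -12
  L_1(n) = (n - 2)(n - 4)(n - 8) / 5
  L_2(n) = (n - 2)(n - 3)(n - 8) / -8
  L_3(n) = (n - 2)(n - 3)(n - 4) / 120
Then h(n) = -33·L_0(n) - 126·L_1(n) - 317·L_2(n) - 2781·L_3(n).
Expanding and collecting terms gives h(n) = -6n^3 + 5n^2 - 4n + 3.
Evaluating at n = 10: h(10) = -5537.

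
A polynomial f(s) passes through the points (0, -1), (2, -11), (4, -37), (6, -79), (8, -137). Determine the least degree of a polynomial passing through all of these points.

Forward differences of the values at s = 0, 2, 4, 6, 8:
  f  : -1  -11  -37  -79  -137
  Δ  : -10  -26  -42  -58
  Δ^2: -16  -16  -16
  Δ^3: 0  0
  Δ^4: 0
The second differences are constant (-16) and nonzero, while all higher differences vanish, so the minimal degree is 2.

2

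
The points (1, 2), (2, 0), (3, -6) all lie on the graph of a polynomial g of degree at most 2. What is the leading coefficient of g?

-2

Write g(t) = at^2 + bt + c. Substituting each data point gives a linear system:
  a + b + c = 2
  4a + 2b + c = 0
  9a + 3b + c = -6
Solving the system yields a = -2, b = 4, c = 0.
So g(t) = -2t^2 + 4t.
The leading coefficient is -2.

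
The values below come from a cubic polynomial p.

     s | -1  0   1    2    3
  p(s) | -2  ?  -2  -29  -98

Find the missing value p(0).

On equispaced nodes a degree-3 polynomial has vanishing fourth forward difference, so
  p(-1) - 4·p(0) + 6·p(1) - 4·p(2) + p(3) = 0.
Substituting the known values and solving for p(0):
  -4·p(0) = -4
  p(0) = 1.

1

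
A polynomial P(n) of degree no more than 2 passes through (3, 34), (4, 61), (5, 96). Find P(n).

Using the Lagrange interpolation formula with nodes 3, 4, 5:
  L_0(n) = (n - 4)(n - 5) / 2
  L_1(n) = (n - 3)(n - 5) / -1
  L_2(n) = (n - 3)(n - 4) / 2
Then P(n) = 34·L_0(n) + 61·L_1(n) + 96·L_2(n).
Expanding and collecting terms gives P(n) = 4n^2 - n + 1.
Check: P(4) = 61. ✓

P(n) = 4n^2 - n + 1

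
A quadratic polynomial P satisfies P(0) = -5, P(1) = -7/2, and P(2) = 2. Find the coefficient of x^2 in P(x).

Write P(x) = ax^2 + bx + c. Substituting each data point gives a linear system:
  c = -5
  a + b + c = -7/2
  4a + 2b + c = 2
Solving the system yields a = 2, b = -1/2, c = -5.
So P(x) = 2x² - (1/2)x - 5.
The leading coefficient is 2.

2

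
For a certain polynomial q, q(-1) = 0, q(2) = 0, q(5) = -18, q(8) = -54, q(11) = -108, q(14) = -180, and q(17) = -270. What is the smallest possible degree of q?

Forward differences of the values at n = -1, 2, 5, 8, 11, 14, 17:
  q  : 0  0  -18  -54  -108  -180  -270
  Δ  : 0  -18  -36  -54  -72  -90
  Δ^2: -18  -18  -18  -18  -18
  Δ^3: 0  0  0  0
  Δ^4: 0  0  0
  Δ^5: 0  0
  Δ^6: 0
The second differences are constant (-18) and nonzero, while all higher differences vanish, so the minimal degree is 2.

2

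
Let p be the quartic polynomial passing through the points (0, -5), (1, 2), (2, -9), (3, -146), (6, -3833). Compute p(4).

Write p(n) = an^4 + bn^3 + cn^2 + dn + e. Substituting each data point gives a linear system:
  e = -5
  a + b + c + d + e = 2
  16a + 8b + 4c + 2d + e = -9
  81a + 27b + 9c + 3d + e = -146
  1296a + 216b + 36c + 6d + e = -3833
Solving the system yields a = -4, b = 6, c = 1, d = 4, e = -5.
So p(n) = -4n^4 + 6n^3 + n^2 + 4n - 5.
Then p(4) = -613.

-613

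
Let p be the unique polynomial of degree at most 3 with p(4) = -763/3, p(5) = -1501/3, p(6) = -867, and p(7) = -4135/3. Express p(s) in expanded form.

Write p(s) = as^3 + bs^2 + cs + d. Substituting each data point gives a linear system:
  64a + 16b + 4c + d = -763/3
  125a + 25b + 5c + d = -1501/3
  216a + 36b + 6c + d = -867
  343a + 49b + 7c + d = -4135/3
Solving the system yields a = -4, b = -1/3, c = 1, d = 3.
So p(s) = -4s^3 - (1/3)s^2 + s + 3.
Check: p(4) = -763/3. ✓

p(s) = -4s^3 - (1/3)s^2 + s + 3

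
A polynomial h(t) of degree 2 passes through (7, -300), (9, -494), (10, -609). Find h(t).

h(t) = -6t^2 - t + 1

Write h(t) = at^2 + bt + c. Substituting each data point gives a linear system:
  49a + 7b + c = -300
  81a + 9b + c = -494
  100a + 10b + c = -609
Solving the system yields a = -6, b = -1, c = 1.
So h(t) = -6t² - t + 1.
Check: h(10) = -609. ✓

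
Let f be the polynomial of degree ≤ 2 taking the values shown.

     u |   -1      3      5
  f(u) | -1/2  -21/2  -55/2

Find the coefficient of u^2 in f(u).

-1

Write f(u) = au^2 + bu + c. Substituting each data point gives a linear system:
  a - b + c = -1/2
  9a + 3b + c = -21/2
  25a + 5b + c = -55/2
Solving the system yields a = -1, b = -1/2, c = 0.
So f(u) = -u^2 - (1/2)u.
The leading coefficient is -1.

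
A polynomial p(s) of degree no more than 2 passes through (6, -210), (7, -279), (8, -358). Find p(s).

Write p(s) = as^2 + bs + c. Substituting each data point gives a linear system:
  36a + 6b + c = -210
  49a + 7b + c = -279
  64a + 8b + c = -358
Solving the system yields a = -5, b = -4, c = -6.
So p(s) = -5s^2 - 4s - 6.
Check: p(6) = -210. ✓

p(s) = -5s^2 - 4s - 6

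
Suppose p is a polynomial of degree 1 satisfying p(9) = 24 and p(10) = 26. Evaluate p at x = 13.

Using the Lagrange interpolation formula with nodes 9, 10:
  L_0(x) = (x - 10) / -1
  L_1(x) = (x - 9) / 1
Then p(x) = 24·L_0(x) + 26·L_1(x).
Expanding and collecting terms gives p(x) = 2x + 6.
Evaluating at x = 13: p(13) = 32.

32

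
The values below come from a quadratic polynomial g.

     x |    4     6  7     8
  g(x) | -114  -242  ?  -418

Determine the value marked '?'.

-324

The 3 known points determine the degree-2 polynomial uniquely.
Write g(x) = ax^2 + bx + c. Substituting each data point gives a linear system:
  16a + 4b + c = -114
  36a + 6b + c = -242
  64a + 8b + c = -418
Solving the system yields a = -6, b = -4, c = -2.
So g(x) = -6x^2 - 4x - 2.
Then g(7) = -324.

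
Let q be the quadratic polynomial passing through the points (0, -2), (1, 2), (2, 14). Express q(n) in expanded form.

Using the Lagrange interpolation formula with nodes 0, 1, 2:
  L_0(n) = (n - 1)(n - 2) / 2
  L_1(n) = n(n - 2) / -1
  L_2(n) = n(n - 1) / 2
Then q(n) = -2·L_0(n) + 2·L_1(n) + 14·L_2(n).
Expanding and collecting terms gives q(n) = 4n^2 - 2.
Check: q(1) = 2. ✓

q(n) = 4n^2 - 2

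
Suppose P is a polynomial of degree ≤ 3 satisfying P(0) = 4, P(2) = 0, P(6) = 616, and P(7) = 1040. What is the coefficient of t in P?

Write P(t) = at^3 + bt^2 + ct + d. Substituting each data point gives a linear system:
  d = 4
  8a + 4b + 2c + d = 0
  216a + 36b + 6c + d = 616
  343a + 49b + 7c + d = 1040
Solving the system yields a = 4, b = -6, c = -6, d = 4.
So P(t) = 4t³ - 6t² - 6t + 4.
The coefficient of t is -6.

-6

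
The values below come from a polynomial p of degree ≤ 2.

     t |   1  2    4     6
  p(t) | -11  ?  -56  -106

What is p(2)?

The 3 known points determine the degree-2 polynomial uniquely.
Write p(t) = at^2 + bt + c. Substituting each data point gives a linear system:
  a + b + c = -11
  16a + 4b + c = -56
  36a + 6b + c = -106
Solving the system yields a = -2, b = -5, c = -4.
So p(t) = -2t² - 5t - 4.
Then p(2) = -22.

-22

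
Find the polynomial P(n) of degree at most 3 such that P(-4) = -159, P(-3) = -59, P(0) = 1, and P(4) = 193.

Write P(n) = an^3 + bn^2 + cn + d. Substituting each data point gives a linear system:
  -64a + 16b - 4c + d = -159
  -27a + 9b - 3c + d = -59
  d = 1
  64a + 16b + 4c + d = 193
Solving the system yields a = 3, b = 1, c = -4, d = 1.
So P(n) = 3n^3 + n^2 - 4n + 1.
Check: P(4) = 193. ✓

P(n) = 3n^3 + n^2 - 4n + 1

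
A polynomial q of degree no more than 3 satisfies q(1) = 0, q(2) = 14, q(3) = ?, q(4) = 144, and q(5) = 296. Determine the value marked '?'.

56

On equispaced nodes a degree-3 polynomial has vanishing fourth forward difference, so
  q(1) - 4·q(2) + 6·q(3) - 4·q(4) + q(5) = 0.
Substituting the known values and solving for q(3):
  6·q(3) = 336
  q(3) = 56.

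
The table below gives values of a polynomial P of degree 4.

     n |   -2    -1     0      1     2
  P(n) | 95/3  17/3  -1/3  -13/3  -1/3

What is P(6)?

Using the Lagrange interpolation formula with nodes -2, -1, 0, 1, 2:
  L_0(n) = (n + 1)n(n - 1)(n - 2) / 24
  L_1(n) = (n + 2)n(n - 1)(n - 2) / -6
  L_2(n) = (n + 2)(n + 1)(n - 1)(n - 2) / 4
  L_3(n) = (n + 2)(n + 1)n(n - 2) / -6
  L_4(n) = (n + 2)(n + 1)n(n - 1) / 24
Then P(n) = 95/3·L_0(n) + 17/3·L_1(n) - 1/3·L_2(n) - 13/3·L_3(n) - 1/3·L_4(n).
Expanding and collecting terms gives P(n) = n^4 - n^3 - 4n - 1/3.
Evaluating at n = 6: P(6) = 3167/3.

3167/3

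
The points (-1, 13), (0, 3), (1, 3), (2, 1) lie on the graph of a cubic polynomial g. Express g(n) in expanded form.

g(n) = -2n^3 + 5n^2 - 3n + 3

Write g(n) = an^3 + bn^2 + cn + d. Substituting each data point gives a linear system:
  -a + b - c + d = 13
  d = 3
  a + b + c + d = 3
  8a + 4b + 2c + d = 1
Solving the system yields a = -2, b = 5, c = -3, d = 3.
So g(n) = -2n^3 + 5n^2 - 3n + 3.
Check: g(-1) = 13. ✓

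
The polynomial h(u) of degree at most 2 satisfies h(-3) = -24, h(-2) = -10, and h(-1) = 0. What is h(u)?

h(u) = -2u^2 + 4u + 6

Write h(u) = au^2 + bu + c. Substituting each data point gives a linear system:
  9a - 3b + c = -24
  4a - 2b + c = -10
  a - b + c = 0
Solving the system yields a = -2, b = 4, c = 6.
So h(u) = -2u² + 4u + 6.
Check: h(-1) = 0. ✓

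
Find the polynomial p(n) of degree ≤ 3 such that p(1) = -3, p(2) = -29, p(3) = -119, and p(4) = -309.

Write p(n) = an^3 + bn^2 + cn + d. Substituting each data point gives a linear system:
  a + b + c + d = -3
  8a + 4b + 2c + d = -29
  27a + 9b + 3c + d = -119
  64a + 16b + 4c + d = -309
Solving the system yields a = -6, b = 4, c = 4, d = -5.
So p(n) = -6n^3 + 4n^2 + 4n - 5.
Check: p(4) = -309. ✓

p(n) = -6n^3 + 4n^2 + 4n - 5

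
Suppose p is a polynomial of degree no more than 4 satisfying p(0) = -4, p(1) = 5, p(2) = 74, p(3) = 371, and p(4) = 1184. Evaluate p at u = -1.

-1

Forward differences of the values at u = 0, 1, 2, 3, 4:
  p  : -4  5  74  371  1184
  Δ  : 9  69  297  813
  Δ^2: 60  228  516
  Δ^3: 168  288
  Δ^4: 120
The fourth differences are constant, confirming degree 4.
Interpolating (Newton forward form) and evaluating at u = -1 gives p(-1) = -1.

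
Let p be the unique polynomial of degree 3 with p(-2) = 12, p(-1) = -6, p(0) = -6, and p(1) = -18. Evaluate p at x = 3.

-198

Using the Lagrange interpolation formula with nodes -2, -1, 0, 1:
  L_0(x) = (x + 1)x(x - 1) / -6
  L_1(x) = (x + 2)x(x - 1) / 2
  L_2(x) = (x + 2)(x + 1)(x - 1) / -2
  L_3(x) = (x + 2)(x + 1)x / 6
Then p(x) = 12·L_0(x) - 6·L_1(x) - 6·L_2(x) - 18·L_3(x).
Expanding and collecting terms gives p(x) = -5x³ - 6x² - x - 6.
Evaluating at x = 3: p(3) = -198.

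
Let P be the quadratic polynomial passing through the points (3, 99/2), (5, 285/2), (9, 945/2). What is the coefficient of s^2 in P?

Write P(s) = as^2 + bs + c. Substituting each data point gives a linear system:
  9a + 3b + c = 99/2
  25a + 5b + c = 285/2
  81a + 9b + c = 945/2
Solving the system yields a = 6, b = -3/2, c = 0.
So P(s) = 6s^2 - (3/2)s.
The leading coefficient is 6.

6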